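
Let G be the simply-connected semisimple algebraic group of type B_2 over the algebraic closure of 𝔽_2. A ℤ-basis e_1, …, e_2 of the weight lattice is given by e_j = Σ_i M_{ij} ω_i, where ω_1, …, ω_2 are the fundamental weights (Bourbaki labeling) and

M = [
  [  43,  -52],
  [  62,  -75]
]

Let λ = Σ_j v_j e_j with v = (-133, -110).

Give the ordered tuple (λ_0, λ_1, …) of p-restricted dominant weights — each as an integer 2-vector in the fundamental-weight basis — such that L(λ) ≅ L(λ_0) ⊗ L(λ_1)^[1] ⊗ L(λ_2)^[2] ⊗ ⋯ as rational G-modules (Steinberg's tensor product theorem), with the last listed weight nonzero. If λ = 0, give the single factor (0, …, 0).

In the fundamental-weight basis, λ has coordinates c = M·v (v = (-133, -110)):
  c_1 = (43)·(-133) + (-52)·(-110) = 1
  c_2 = (62)·(-133) + (-75)·(-110) = 4
Base-2 expansion of each c_i:
  c_1 = 1 = 1·2^0
  c_2 = 4 = 0·2^0 + 0·2^1 + 1·2^2
λ_0 = (1, 0)
λ_1 = (0, 0)
λ_2 = (0, 1)

((1, 0), (0, 0), (0, 1))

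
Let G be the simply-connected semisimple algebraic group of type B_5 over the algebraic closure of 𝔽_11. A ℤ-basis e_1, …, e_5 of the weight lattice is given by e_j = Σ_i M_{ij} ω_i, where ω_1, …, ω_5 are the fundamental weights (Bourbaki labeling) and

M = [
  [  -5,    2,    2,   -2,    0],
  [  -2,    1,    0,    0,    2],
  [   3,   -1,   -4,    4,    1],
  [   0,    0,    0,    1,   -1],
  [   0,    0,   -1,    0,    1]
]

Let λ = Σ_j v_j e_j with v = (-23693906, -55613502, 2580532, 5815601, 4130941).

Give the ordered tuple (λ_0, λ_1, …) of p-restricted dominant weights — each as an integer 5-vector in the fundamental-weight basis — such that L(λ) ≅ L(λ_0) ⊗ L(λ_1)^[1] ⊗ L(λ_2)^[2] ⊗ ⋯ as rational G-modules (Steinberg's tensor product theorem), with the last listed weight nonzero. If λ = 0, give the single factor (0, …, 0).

((1, 2, 4, 10, 3), (4, 1, 10, 8, 3), (3, 2, 3, 7, 9), (8, 5, 5, 0, 9), (8, 2, 10, 5, 6), (4, 0, 9, 10, 9))

Change of basis e → ω: c = M·v where v = (-23693906, -55613502, 2580532, 5815601, 4130941):
  c_1 = -5*-23693906 + 2*-55613502 + 2*2580532 + -2*5815601 + 0*4130941 = 772388
  c_2 = -2*-23693906 + 1*-55613502 + 0*2580532 + 0*5815601 + 2*4130941 = 36192
  c_3 = 3*-23693906 + -1*-55613502 + -4*2580532 + 4*5815601 + 1*4130941 = 1603001
  c_4 = 0*-23693906 + 0*-55613502 + 0*2580532 + 1*5815601 + -1*4130941 = 1684660
  c_5 = 0*-23693906 + 0*-55613502 + -1*2580532 + 0*5815601 + 1*4130941 = 1550409
p = 11; digits c_i = Σ_j d_{ij}·11^j, 0 ≤ d_{ij} < 11:
  c_1 = 772388 = 1·11^0 + 4·11^1 + 3·11^2 + 8·11^3 + 8·11^4 + 4·11^5
  c_2 = 36192 = 2·11^0 + 1·11^1 + 2·11^2 + 5·11^3 + 2·11^4
  c_3 = 1603001 = 4·11^0 + 10·11^1 + 3·11^2 + 5·11^3 + 10·11^4 + 9·11^5
  c_4 = 1684660 = 10·11^0 + 8·11^1 + 7·11^2 + 0·11^3 + 5·11^4 + 10·11^5
  c_5 = 1550409 = 3·11^0 + 3·11^1 + 9·11^2 + 9·11^3 + 6·11^4 + 9·11^5
p-restricted factor λ_0 = (1, 2, 4, 10, 3)
p-restricted factor λ_1 = (4, 1, 10, 8, 3)
p-restricted factor λ_2 = (3, 2, 3, 7, 9)
p-restricted factor λ_3 = (8, 5, 5, 0, 9)
p-restricted factor λ_4 = (8, 2, 10, 5, 6)
p-restricted factor λ_5 = (4, 0, 9, 10, 9)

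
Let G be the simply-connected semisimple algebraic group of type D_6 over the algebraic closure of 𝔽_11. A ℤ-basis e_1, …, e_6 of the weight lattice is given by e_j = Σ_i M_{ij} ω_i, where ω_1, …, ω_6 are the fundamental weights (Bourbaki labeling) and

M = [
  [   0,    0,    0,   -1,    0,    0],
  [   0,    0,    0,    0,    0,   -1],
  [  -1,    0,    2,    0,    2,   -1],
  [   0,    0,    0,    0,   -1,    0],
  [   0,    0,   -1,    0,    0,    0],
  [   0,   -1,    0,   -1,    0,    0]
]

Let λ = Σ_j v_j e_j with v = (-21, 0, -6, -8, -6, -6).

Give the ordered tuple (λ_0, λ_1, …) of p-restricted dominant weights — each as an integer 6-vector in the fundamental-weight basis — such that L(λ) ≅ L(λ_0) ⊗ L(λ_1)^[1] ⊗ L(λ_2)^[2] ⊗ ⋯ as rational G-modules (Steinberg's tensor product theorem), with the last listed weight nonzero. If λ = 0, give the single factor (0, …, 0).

ω-coordinates c = M·v, v = (-21, 0, -6, -8, -6, -6):
  c_1 = (0)·(-21) + 0·0 + (0)·(-6) + (-1)·(-8) + (0)·(-6) + (0)·(-6) = 8
  c_2 = (0)·(-21) + 0·0 + (0)·(-6) + (0)·(-8) + (0)·(-6) + (-1)·(-6) = 6
  c_3 = (-1)·(-21) + 0·0 + (2)·(-6) + (0)·(-8) + (2)·(-6) + (-1)·(-6) = 3
  c_4 = (0)·(-21) + 0·0 + (0)·(-6) + (0)·(-8) + (-1)·(-6) + (0)·(-6) = 6
  c_5 = (0)·(-21) + 0·0 + (-1)·(-6) + (0)·(-8) + (0)·(-6) + (0)·(-6) = 6
  c_6 = (0)·(-21) + (-1)·(0) + (0)·(-6) + (-1)·(-8) + (0)·(-6) + (0)·(-6) = 8
Base-11 expansion of each c_i:
  c_1 = 8 = 8·11^0
  c_2 = 6 = 6·11^0
  c_3 = 3 = 3·11^0
  c_4 = 6 = 6·11^0
  c_5 = 6 = 6·11^0
  c_6 = 8 = 8·11^0
p-restricted factor λ_0 = (8, 6, 3, 6, 6, 8)

((8, 6, 3, 6, 6, 8),)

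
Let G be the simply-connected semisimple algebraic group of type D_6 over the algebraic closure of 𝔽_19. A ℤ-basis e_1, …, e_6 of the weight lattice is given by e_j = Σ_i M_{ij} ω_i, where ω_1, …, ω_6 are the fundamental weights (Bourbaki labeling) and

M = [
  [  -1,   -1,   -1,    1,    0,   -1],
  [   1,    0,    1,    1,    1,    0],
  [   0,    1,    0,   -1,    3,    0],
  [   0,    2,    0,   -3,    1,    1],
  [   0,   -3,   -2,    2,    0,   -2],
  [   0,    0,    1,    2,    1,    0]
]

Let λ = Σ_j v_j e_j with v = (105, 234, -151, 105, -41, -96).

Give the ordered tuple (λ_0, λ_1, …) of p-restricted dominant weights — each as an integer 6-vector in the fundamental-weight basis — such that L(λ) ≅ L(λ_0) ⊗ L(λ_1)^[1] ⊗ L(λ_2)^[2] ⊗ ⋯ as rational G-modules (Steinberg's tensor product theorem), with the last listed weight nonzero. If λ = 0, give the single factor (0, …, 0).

Compute c_i = Σ_j M_{ij} v_j with v = (105, 234, -151, 105, -41, -96):
  c_1 = -1*105 + -1*234 + -1*-151 + 1*105 + 0*-41 + -1*-96 = 13
  c_2 = 1*105 + 0*234 + 1*-151 + 1*105 + 1*-41 + 0*-96 = 18
  c_3 = 0*105 + 1*234 + 0*-151 + -1*105 + 3*-41 + 0*-96 = 6
  c_4 = 0*105 + 2*234 + 0*-151 + -3*105 + 1*-41 + 1*-96 = 16
  c_5 = 0*105 + -3*234 + -2*-151 + 2*105 + 0*-41 + -2*-96 = 2
  c_6 = 0*105 + 0*234 + 1*-151 + 2*105 + 1*-41 + 0*-96 = 18
Expand coordinatewise in base 19:
  c_1 = 13 = 13·19^0
  c_2 = 18 = 18·19^0
  c_3 = 6 = 6·19^0
  c_4 = 16 = 16·19^0
  c_5 = 2 = 2·19^0
  c_6 = 18 = 18·19^0
Factor λ_0 = (13, 18, 6, 16, 2, 18)

((13, 18, 6, 16, 2, 18),)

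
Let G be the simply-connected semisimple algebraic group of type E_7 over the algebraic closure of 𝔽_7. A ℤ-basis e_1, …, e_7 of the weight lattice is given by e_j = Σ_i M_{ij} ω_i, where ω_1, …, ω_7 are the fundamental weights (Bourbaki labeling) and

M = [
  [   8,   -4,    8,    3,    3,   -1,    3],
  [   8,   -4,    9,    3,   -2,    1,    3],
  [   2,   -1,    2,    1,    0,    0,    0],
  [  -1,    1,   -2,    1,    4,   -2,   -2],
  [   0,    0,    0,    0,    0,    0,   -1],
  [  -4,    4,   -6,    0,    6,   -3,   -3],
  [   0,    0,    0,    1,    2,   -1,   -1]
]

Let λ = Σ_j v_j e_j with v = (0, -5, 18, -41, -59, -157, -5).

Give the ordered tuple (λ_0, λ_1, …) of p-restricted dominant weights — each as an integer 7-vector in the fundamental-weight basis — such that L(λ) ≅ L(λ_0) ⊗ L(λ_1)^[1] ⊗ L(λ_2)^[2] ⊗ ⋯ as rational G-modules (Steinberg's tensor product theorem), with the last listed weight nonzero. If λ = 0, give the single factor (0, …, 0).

In the fundamental-weight basis, λ has coordinates c = M·v (v = (0, -5, 18, -41, -59, -157, -5)):
  c_1 = 8·0 + (-4)·(-5) + 8·18 + (3)·(-41) + (3)·(-59) + (-1)·(-157) + (3)·(-5) = 6
  c_2 = 8·0 + (-4)·(-5) + 9·18 + (3)·(-41) + (-2)·(-59) + (1)·(-157) + (3)·(-5) = 5
  c_3 = 2·0 + (-1)·(-5) + 2·18 + (1)·(-41) + (0)·(-59) + (0)·(-157) + (0)·(-5) = 0
  c_4 = (-1)·(0) + (1)·(-5) + (-2)·(18) + (1)·(-41) + (4)·(-59) + (-2)·(-157) + (-2)·(-5) = 6
  c_5 = 0·0 + (0)·(-5) + 0·18 + (0)·(-41) + (0)·(-59) + (0)·(-157) + (-1)·(-5) = 5
  c_6 = (-4)·(0) + (4)·(-5) + (-6)·(18) + (0)·(-41) + (6)·(-59) + (-3)·(-157) + (-3)·(-5) = 4
  c_7 = 0·0 + (0)·(-5) + 0·18 + (1)·(-41) + (2)·(-59) + (-1)·(-157) + (-1)·(-5) = 3
Writing each c_i in base p = 7:
  c_1 = 6 = 6·7^0
  c_2 = 5 = 5·7^0
  c_3 = 0
  c_4 = 6 = 6·7^0
  c_5 = 5 = 5·7^0
  c_6 = 4 = 4·7^0
  c_7 = 3 = 3·7^0
λ_0 = (6, 5, 0, 6, 5, 4, 3)

((6, 5, 0, 6, 5, 4, 3),)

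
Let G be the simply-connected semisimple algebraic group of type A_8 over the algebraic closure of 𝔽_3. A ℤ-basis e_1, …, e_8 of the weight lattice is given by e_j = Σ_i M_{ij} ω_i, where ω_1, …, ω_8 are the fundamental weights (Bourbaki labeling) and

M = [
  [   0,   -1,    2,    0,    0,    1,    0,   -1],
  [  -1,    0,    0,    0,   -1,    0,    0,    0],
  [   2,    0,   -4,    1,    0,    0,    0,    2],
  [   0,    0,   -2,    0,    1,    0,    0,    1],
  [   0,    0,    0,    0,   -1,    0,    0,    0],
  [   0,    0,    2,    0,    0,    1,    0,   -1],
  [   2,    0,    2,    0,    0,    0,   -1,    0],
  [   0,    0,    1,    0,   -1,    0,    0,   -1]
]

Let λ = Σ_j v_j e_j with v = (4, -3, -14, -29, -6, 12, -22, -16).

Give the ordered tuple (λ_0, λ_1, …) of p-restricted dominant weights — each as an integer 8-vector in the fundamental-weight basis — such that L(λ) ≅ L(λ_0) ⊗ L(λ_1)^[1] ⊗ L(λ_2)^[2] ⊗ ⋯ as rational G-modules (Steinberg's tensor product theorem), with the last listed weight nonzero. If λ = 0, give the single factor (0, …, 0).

ω-coordinates c = M·v, v = (4, -3, -14, -29, -6, 12, -22, -16):
  c_1 = 0*4 + -1*-3 + 2*-14 + 0*-29 + 0*-6 + 1*12 + 0*-22 + -1*-16 = 3
  c_2 = -1*4 + 0*-3 + 0*-14 + 0*-29 + -1*-6 + 0*12 + 0*-22 + 0*-16 = 2
  c_3 = 2*4 + 0*-3 + -4*-14 + 1*-29 + 0*-6 + 0*12 + 0*-22 + 2*-16 = 3
  c_4 = 0*4 + 0*-3 + -2*-14 + 0*-29 + 1*-6 + 0*12 + 0*-22 + 1*-16 = 6
  c_5 = 0*4 + 0*-3 + 0*-14 + 0*-29 + -1*-6 + 0*12 + 0*-22 + 0*-16 = 6
  c_6 = 0*4 + 0*-3 + 2*-14 + 0*-29 + 0*-6 + 1*12 + 0*-22 + -1*-16 = 0
  c_7 = 2*4 + 0*-3 + 2*-14 + 0*-29 + 0*-6 + 0*12 + -1*-22 + 0*-16 = 2
  c_8 = 0*4 + 0*-3 + 1*-14 + 0*-29 + -1*-6 + 0*12 + 0*-22 + -1*-16 = 8
p = 3; digits c_i = Σ_j d_{ij}·3^j, 0 ≤ d_{ij} < 3:
  c_1 = 3 = 0·3^0 + 1·3^1
  c_2 = 2 = 2·3^0
  c_3 = 3 = 0·3^0 + 1·3^1
  c_4 = 6 = 0·3^0 + 2·3^1
  c_5 = 6 = 0·3^0 + 2·3^1
  c_6 = 0
  c_7 = 2 = 2·3^0
  c_8 = 8 = 2·3^0 + 2·3^1
p-restricted factor λ_0 = (0, 2, 0, 0, 0, 0, 2, 2)
p-restricted factor λ_1 = (1, 0, 1, 2, 2, 0, 0, 2)

((0, 2, 0, 0, 0, 0, 2, 2), (1, 0, 1, 2, 2, 0, 0, 2))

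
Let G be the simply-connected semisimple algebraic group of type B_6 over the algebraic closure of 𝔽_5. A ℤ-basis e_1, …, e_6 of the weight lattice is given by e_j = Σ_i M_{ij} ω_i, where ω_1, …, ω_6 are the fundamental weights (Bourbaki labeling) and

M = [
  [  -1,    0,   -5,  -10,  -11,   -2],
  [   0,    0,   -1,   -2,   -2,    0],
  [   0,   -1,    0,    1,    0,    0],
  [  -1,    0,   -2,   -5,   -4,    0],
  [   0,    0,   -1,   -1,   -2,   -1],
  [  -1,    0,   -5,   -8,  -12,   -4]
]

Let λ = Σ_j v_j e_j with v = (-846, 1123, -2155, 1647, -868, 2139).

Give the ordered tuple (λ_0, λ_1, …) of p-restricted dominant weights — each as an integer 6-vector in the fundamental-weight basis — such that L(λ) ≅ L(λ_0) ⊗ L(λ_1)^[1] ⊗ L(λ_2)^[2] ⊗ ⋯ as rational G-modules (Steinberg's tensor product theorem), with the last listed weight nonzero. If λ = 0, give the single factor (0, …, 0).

((1, 2, 4, 3, 0, 0), (4, 4, 4, 3, 1, 1), (1, 3, 0, 0, 4, 2), (3, 4, 4, 3, 0, 2))

In the fundamental-weight basis, λ has coordinates c = M·v (v = (-846, 1123, -2155, 1647, -868, 2139)):
  c_1 = (-1)·(-846) + (0)·(1123) + (-5)·(-2155) + (-10)·(1647) + (-11)·(-868) + (-2)·(2139) = 421
  c_2 = (0)·(-846) + (0)·(1123) + (-1)·(-2155) + (-2)·(1647) + (-2)·(-868) + (0)·(2139) = 597
  c_3 = (0)·(-846) + (-1)·(1123) + (0)·(-2155) + (1)·(1647) + (0)·(-868) + (0)·(2139) = 524
  c_4 = (-1)·(-846) + (0)·(1123) + (-2)·(-2155) + (-5)·(1647) + (-4)·(-868) + (0)·(2139) = 393
  c_5 = (0)·(-846) + (0)·(1123) + (-1)·(-2155) + (-1)·(1647) + (-2)·(-868) + (-1)·(2139) = 105
  c_6 = (-1)·(-846) + (0)·(1123) + (-5)·(-2155) + (-8)·(1647) + (-12)·(-868) + (-4)·(2139) = 305
Writing each c_i in base p = 5:
  c_1 = 421 = 1·5^0 + 4·5^1 + 1·5^2 + 3·5^3
  c_2 = 597 = 2·5^0 + 4·5^1 + 3·5^2 + 4·5^3
  c_3 = 524 = 4·5^0 + 4·5^1 + 0·5^2 + 4·5^3
  c_4 = 393 = 3·5^0 + 3·5^1 + 0·5^2 + 3·5^3
  c_5 = 105 = 0·5^0 + 1·5^1 + 4·5^2
  c_6 = 305 = 0·5^0 + 1·5^1 + 2·5^2 + 2·5^3
Factor λ_0 = (1, 2, 4, 3, 0, 0)
Factor λ_1 = (4, 4, 4, 3, 1, 1)
Factor λ_2 = (1, 3, 0, 0, 4, 2)
Factor λ_3 = (3, 4, 4, 3, 0, 2)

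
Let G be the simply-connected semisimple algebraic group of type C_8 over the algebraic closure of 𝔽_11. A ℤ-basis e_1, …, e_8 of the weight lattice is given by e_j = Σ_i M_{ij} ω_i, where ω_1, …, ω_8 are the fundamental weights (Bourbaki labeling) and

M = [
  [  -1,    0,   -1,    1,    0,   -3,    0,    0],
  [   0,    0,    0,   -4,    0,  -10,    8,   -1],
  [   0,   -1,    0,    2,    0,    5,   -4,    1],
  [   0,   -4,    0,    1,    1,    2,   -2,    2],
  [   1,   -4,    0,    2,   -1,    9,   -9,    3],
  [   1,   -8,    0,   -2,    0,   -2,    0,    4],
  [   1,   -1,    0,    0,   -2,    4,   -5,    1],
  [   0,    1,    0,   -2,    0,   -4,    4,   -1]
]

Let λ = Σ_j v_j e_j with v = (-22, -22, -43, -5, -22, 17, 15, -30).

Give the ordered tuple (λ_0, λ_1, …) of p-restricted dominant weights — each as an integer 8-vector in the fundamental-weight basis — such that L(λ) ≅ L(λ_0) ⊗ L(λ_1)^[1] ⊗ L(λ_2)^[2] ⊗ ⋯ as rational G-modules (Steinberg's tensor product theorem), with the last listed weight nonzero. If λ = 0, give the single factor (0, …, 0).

((9, 0, 7, 5, 6, 10, 7, 10),)

ω-coordinates c = M·v, v = (-22, -22, -43, -5, -22, 17, 15, -30):
  c_1 = -1*-22 + 0*-22 + -1*-43 + 1*-5 + 0*-22 + -3*17 + 0*15 + 0*-30 = 9
  c_2 = 0*-22 + 0*-22 + 0*-43 + -4*-5 + 0*-22 + -10*17 + 8*15 + -1*-30 = 0
  c_3 = 0*-22 + -1*-22 + 0*-43 + 2*-5 + 0*-22 + 5*17 + -4*15 + 1*-30 = 7
  c_4 = 0*-22 + -4*-22 + 0*-43 + 1*-5 + 1*-22 + 2*17 + -2*15 + 2*-30 = 5
  c_5 = 1*-22 + -4*-22 + 0*-43 + 2*-5 + -1*-22 + 9*17 + -9*15 + 3*-30 = 6
  c_6 = 1*-22 + -8*-22 + 0*-43 + -2*-5 + 0*-22 + -2*17 + 0*15 + 4*-30 = 10
  c_7 = 1*-22 + -1*-22 + 0*-43 + 0*-5 + -2*-22 + 4*17 + -5*15 + 1*-30 = 7
  c_8 = 0*-22 + 1*-22 + 0*-43 + -2*-5 + 0*-22 + -4*17 + 4*15 + -1*-30 = 10
Expand coordinatewise in base 11:
  c_1 = 9 = 9·11^0
  c_2 = 0
  c_3 = 7 = 7·11^0
  c_4 = 5 = 5·11^0
  c_5 = 6 = 6·11^0
  c_6 = 10 = 10·11^0
  c_7 = 7 = 7·11^0
  c_8 = 10 = 10·11^0
p-restricted factor λ_0 = (9, 0, 7, 5, 6, 10, 7, 10)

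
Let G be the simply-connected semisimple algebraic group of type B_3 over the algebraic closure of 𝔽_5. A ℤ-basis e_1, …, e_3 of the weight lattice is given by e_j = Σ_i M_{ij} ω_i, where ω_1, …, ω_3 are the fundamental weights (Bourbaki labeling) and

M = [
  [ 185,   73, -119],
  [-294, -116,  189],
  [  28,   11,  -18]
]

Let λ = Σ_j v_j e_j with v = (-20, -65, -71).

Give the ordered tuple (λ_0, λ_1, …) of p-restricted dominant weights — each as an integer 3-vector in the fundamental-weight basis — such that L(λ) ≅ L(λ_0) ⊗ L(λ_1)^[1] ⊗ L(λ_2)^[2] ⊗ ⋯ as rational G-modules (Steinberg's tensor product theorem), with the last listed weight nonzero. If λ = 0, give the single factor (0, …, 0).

((4, 1, 3),)

Compute c_i = Σ_j M_{ij} v_j with v = (-20, -65, -71):
  c_1 = 185*-20 + 73*-65 + -119*-71 = 4
  c_2 = -294*-20 + -116*-65 + 189*-71 = 1
  c_3 = 28*-20 + 11*-65 + -18*-71 = 3
Writing each c_i in base p = 5:
  c_1 = 4 = 4·5^0
  c_2 = 1 = 1·5^0
  c_3 = 3 = 3·5^0
λ_0 = (4, 1, 3)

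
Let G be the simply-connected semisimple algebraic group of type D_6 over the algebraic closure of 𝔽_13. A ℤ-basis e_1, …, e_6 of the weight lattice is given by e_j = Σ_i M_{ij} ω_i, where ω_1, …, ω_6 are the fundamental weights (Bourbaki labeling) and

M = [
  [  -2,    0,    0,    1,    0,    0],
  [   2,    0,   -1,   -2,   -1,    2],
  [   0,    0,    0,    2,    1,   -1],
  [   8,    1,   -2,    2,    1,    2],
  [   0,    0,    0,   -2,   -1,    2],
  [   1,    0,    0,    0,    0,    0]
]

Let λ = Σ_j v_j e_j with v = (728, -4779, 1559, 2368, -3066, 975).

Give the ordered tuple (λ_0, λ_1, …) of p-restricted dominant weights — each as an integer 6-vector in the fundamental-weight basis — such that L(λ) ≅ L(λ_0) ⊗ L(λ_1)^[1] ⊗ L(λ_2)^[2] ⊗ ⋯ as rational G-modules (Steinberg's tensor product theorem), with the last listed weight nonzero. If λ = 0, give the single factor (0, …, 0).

((2, 8, 6, 0, 7, 0), (5, 0, 1, 2, 8, 4), (5, 1, 4, 9, 1, 4))

Compute c_i = Σ_j M_{ij} v_j with v = (728, -4779, 1559, 2368, -3066, 975):
  c_1 = (-2)·(728) + (0)·(-4779) + 0·1559 + 1·2368 + (0)·(-3066) + 0·975 = 912
  c_2 = 2·728 + (0)·(-4779) + (-1)·(1559) + (-2)·(2368) + (-1)·(-3066) + 2·975 = 177
  c_3 = 0·728 + (0)·(-4779) + 0·1559 + 2·2368 + (1)·(-3066) + (-1)·(975) = 695
  c_4 = 8·728 + (1)·(-4779) + (-2)·(1559) + 2·2368 + (1)·(-3066) + 2·975 = 1547
  c_5 = 0·728 + (0)·(-4779) + 0·1559 + (-2)·(2368) + (-1)·(-3066) + 2·975 = 280
  c_6 = 1·728 + (0)·(-4779) + 0·1559 + 0·2368 + (0)·(-3066) + 0·975 = 728
Writing each c_i in base p = 13:
  c_1 = 912 = 2·13^0 + 5·13^1 + 5·13^2
  c_2 = 177 = 8·13^0 + 0·13^1 + 1·13^2
  c_3 = 695 = 6·13^0 + 1·13^1 + 4·13^2
  c_4 = 1547 = 0·13^0 + 2·13^1 + 9·13^2
  c_5 = 280 = 7·13^0 + 8·13^1 + 1·13^2
  c_6 = 728 = 0·13^0 + 4·13^1 + 4·13^2
λ_0 = (2, 8, 6, 0, 7, 0)
λ_1 = (5, 0, 1, 2, 8, 4)
λ_2 = (5, 1, 4, 9, 1, 4)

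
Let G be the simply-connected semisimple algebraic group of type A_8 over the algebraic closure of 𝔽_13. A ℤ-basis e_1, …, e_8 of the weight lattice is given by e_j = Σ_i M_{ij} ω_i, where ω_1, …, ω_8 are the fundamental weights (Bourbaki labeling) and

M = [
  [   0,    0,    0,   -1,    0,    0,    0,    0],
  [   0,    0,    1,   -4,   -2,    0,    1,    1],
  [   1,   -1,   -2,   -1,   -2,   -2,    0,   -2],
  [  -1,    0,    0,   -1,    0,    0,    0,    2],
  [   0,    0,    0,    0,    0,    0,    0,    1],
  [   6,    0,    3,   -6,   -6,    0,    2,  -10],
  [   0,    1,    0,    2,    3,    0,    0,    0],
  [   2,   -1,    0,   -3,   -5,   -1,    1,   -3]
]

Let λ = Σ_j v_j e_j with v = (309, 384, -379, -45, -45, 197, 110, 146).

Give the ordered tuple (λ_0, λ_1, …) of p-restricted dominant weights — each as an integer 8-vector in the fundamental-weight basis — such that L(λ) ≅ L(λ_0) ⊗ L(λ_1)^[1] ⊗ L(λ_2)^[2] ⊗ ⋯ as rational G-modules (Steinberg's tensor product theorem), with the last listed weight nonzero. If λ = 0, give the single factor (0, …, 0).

((6, 4, 2, 2, 3, 4, 3, 4), (3, 11, 10, 2, 11, 1, 12, 5))

In the fundamental-weight basis, λ has coordinates c = M·v (v = (309, 384, -379, -45, -45, 197, 110, 146)):
  c_1 = 0·309 + 0·384 + (0)·(-379) + (-1)·(-45) + (0)·(-45) + 0·197 + 0·110 + 0·146 = 45
  c_2 = 0·309 + 0·384 + (1)·(-379) + (-4)·(-45) + (-2)·(-45) + 0·197 + 1·110 + 1·146 = 147
  c_3 = 1·309 + (-1)·(384) + (-2)·(-379) + (-1)·(-45) + (-2)·(-45) + (-2)·(197) + 0·110 + (-2)·(146) = 132
  c_4 = (-1)·(309) + 0·384 + (0)·(-379) + (-1)·(-45) + (0)·(-45) + 0·197 + 0·110 + 2·146 = 28
  c_5 = 0·309 + 0·384 + (0)·(-379) + (0)·(-45) + (0)·(-45) + 0·197 + 0·110 + 1·146 = 146
  c_6 = 6·309 + 0·384 + (3)·(-379) + (-6)·(-45) + (-6)·(-45) + 0·197 + 2·110 + (-10)·(146) = 17
  c_7 = 0·309 + 1·384 + (0)·(-379) + (2)·(-45) + (3)·(-45) + 0·197 + 0·110 + 0·146 = 159
  c_8 = 2·309 + (-1)·(384) + (0)·(-379) + (-3)·(-45) + (-5)·(-45) + (-1)·(197) + 1·110 + (-3)·(146) = 69
p = 13; digits c_i = Σ_j d_{ij}·13^j, 0 ≤ d_{ij} < 13:
  c_1 = 45 = 6·13^0 + 3·13^1
  c_2 = 147 = 4·13^0 + 11·13^1
  c_3 = 132 = 2·13^0 + 10·13^1
  c_4 = 28 = 2·13^0 + 2·13^1
  c_5 = 146 = 3·13^0 + 11·13^1
  c_6 = 17 = 4·13^0 + 1·13^1
  c_7 = 159 = 3·13^0 + 12·13^1
  c_8 = 69 = 4·13^0 + 5·13^1
p-restricted factor λ_0 = (6, 4, 2, 2, 3, 4, 3, 4)
p-restricted factor λ_1 = (3, 11, 10, 2, 11, 1, 12, 5)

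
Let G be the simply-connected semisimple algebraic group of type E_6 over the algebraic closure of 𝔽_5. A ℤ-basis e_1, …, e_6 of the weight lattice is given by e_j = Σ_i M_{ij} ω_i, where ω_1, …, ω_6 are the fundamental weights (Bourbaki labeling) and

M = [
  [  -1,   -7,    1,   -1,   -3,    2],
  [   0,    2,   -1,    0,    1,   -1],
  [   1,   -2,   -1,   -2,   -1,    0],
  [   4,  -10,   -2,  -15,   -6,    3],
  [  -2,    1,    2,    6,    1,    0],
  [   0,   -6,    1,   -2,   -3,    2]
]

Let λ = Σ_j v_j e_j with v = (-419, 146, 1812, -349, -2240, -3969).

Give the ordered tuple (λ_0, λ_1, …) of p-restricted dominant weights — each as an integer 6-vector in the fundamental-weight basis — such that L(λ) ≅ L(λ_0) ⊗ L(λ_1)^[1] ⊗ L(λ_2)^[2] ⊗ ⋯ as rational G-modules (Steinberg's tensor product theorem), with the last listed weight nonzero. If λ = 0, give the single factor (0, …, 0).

ω-coordinates c = M·v, v = (-419, 146, 1812, -349, -2240, -3969):
  c_1 = -1*-419 + -7*146 + 1*1812 + -1*-349 + -3*-2240 + 2*-3969 = 340
  c_2 = 0*-419 + 2*146 + -1*1812 + 0*-349 + 1*-2240 + -1*-3969 = 209
  c_3 = 1*-419 + -2*146 + -1*1812 + -2*-349 + -1*-2240 + 0*-3969 = 415
  c_4 = 4*-419 + -10*146 + -2*1812 + -15*-349 + -6*-2240 + 3*-3969 = 8
  c_5 = -2*-419 + 1*146 + 2*1812 + 6*-349 + 1*-2240 + 0*-3969 = 274
  c_6 = 0*-419 + -6*146 + 1*1812 + -2*-349 + -3*-2240 + 2*-3969 = 416
Expand coordinatewise in base 5:
  c_1 = 340 = 0·5^0 + 3·5^1 + 3·5^2 + 2·5^3
  c_2 = 209 = 4·5^0 + 1·5^1 + 3·5^2 + 1·5^3
  c_3 = 415 = 0·5^0 + 3·5^1 + 1·5^2 + 3·5^3
  c_4 = 8 = 3·5^0 + 1·5^1
  c_5 = 274 = 4·5^0 + 4·5^1 + 0·5^2 + 2·5^3
  c_6 = 416 = 1·5^0 + 3·5^1 + 1·5^2 + 3·5^3
p-restricted factor λ_0 = (0, 4, 0, 3, 4, 1)
p-restricted factor λ_1 = (3, 1, 3, 1, 4, 3)
p-restricted factor λ_2 = (3, 3, 1, 0, 0, 1)
p-restricted factor λ_3 = (2, 1, 3, 0, 2, 3)

((0, 4, 0, 3, 4, 1), (3, 1, 3, 1, 4, 3), (3, 3, 1, 0, 0, 1), (2, 1, 3, 0, 2, 3))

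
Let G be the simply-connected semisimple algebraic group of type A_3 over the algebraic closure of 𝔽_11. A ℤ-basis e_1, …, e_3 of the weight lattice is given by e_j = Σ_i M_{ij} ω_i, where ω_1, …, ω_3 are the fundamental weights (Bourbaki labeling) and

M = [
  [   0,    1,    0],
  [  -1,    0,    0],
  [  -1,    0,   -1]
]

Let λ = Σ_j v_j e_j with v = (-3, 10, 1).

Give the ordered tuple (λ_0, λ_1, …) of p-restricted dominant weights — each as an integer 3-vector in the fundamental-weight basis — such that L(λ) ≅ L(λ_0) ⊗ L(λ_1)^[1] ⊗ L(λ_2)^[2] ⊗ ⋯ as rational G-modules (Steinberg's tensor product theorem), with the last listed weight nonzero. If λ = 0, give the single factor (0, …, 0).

ω-coordinates c = M·v, v = (-3, 10, 1):
  c_1 = (0)·(-3) + 1·10 + 0·1 = 10
  c_2 = (-1)·(-3) + 0·10 + 0·1 = 3
  c_3 = (-1)·(-3) + 0·10 + (-1)·(1) = 2
Base-11 expansion of each c_i:
  c_1 = 10 = 10·11^0
  c_2 = 3 = 3·11^0
  c_3 = 2 = 2·11^0
p-restricted factor λ_0 = (10, 3, 2)

((10, 3, 2),)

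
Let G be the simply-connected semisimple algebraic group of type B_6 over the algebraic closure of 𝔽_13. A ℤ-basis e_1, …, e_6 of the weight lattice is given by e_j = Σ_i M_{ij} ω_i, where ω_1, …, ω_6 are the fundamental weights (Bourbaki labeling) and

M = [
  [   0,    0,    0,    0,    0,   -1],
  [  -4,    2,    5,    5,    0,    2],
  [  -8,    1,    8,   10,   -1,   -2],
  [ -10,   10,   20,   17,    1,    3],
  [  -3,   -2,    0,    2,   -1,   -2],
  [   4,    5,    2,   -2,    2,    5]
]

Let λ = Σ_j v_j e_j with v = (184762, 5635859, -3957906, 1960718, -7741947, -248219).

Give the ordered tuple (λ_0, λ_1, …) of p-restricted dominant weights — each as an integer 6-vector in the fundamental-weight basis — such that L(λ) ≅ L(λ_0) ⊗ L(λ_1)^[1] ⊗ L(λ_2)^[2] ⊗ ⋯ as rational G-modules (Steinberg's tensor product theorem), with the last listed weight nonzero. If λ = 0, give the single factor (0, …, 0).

ω-coordinates c = M·v, v = (184762, 5635859, -3957906, 1960718, -7741947, -248219):
  c_1 = (0)·(184762) + (0)·(5635859) + (0)·(-3957906) + (0)·(1960718) + (0)·(-7741947) + (-1)·(-248219) = 248219
  c_2 = (-4)·(184762) + (2)·(5635859) + (5)·(-3957906) + (5)·(1960718) + (0)·(-7741947) + (2)·(-248219) = 50292
  c_3 = (-8)·(184762) + (1)·(5635859) + (8)·(-3957906) + (10)·(1960718) + (-1)·(-7741947) + (-2)·(-248219) = 340080
  c_4 = (-10)·(184762) + (10)·(5635859) + (20)·(-3957906) + (17)·(1960718) + (1)·(-7741947) + (3)·(-248219) = 198452
  c_5 = (-3)·(184762) + (-2)·(5635859) + (0)·(-3957906) + (2)·(1960718) + (-1)·(-7741947) + (-2)·(-248219) = 333817
  c_6 = (4)·(184762) + (5)·(5635859) + (2)·(-3957906) + (-2)·(1960718) + (2)·(-7741947) + (5)·(-248219) = 356106
p = 13; digits c_i = Σ_j d_{ij}·13^j, 0 ≤ d_{ij} < 13:
  c_1 = 248219 = 10·13^0 + 9·13^1 + 12·13^2 + 8·13^3 + 8·13^4
  c_2 = 50292 = 8·13^0 + 7·13^1 + 11·13^2 + 9·13^3 + 1·13^4
  c_3 = 340080 = 0·13^0 + 4·13^1 + 10·13^2 + 11·13^3 + 11·13^4
  c_4 = 198452 = 7·13^0 + 3·13^1 + 4·13^2 + 12·13^3 + 6·13^4
  c_5 = 333817 = 3·13^0 + 3·13^1 + 12·13^2 + 8·13^3 + 11·13^4
  c_6 = 356106 = 10·13^0 + 1·13^1 + 1·13^2 + 6·13^3 + 12·13^4
p-restricted factor λ_0 = (10, 8, 0, 7, 3, 10)
p-restricted factor λ_1 = (9, 7, 4, 3, 3, 1)
p-restricted factor λ_2 = (12, 11, 10, 4, 12, 1)
p-restricted factor λ_3 = (8, 9, 11, 12, 8, 6)
p-restricted factor λ_4 = (8, 1, 11, 6, 11, 12)

((10, 8, 0, 7, 3, 10), (9, 7, 4, 3, 3, 1), (12, 11, 10, 4, 12, 1), (8, 9, 11, 12, 8, 6), (8, 1, 11, 6, 11, 12))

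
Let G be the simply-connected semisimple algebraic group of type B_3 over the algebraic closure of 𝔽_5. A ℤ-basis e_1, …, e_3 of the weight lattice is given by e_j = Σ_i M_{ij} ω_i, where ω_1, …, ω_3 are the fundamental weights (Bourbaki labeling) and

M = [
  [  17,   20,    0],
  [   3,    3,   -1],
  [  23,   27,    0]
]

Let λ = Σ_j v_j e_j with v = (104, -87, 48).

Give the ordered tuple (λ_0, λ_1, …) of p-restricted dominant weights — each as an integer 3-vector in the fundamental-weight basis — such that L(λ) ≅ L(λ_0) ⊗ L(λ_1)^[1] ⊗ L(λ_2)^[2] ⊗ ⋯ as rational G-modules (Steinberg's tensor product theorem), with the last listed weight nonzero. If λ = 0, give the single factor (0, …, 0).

ω-coordinates c = M·v, v = (104, -87, 48):
  c_1 = 17*104 + 20*-87 + 0*48 = 28
  c_2 = 3*104 + 3*-87 + -1*48 = 3
  c_3 = 23*104 + 27*-87 + 0*48 = 43
Base-5 expansion of each c_i:
  c_1 = 28 = 3·5^0 + 0·5^1 + 1·5^2
  c_2 = 3 = 3·5^0
  c_3 = 43 = 3·5^0 + 3·5^1 + 1·5^2
Factor λ_0 = (3, 3, 3)
Factor λ_1 = (0, 0, 3)
Factor λ_2 = (1, 0, 1)

((3, 3, 3), (0, 0, 3), (1, 0, 1))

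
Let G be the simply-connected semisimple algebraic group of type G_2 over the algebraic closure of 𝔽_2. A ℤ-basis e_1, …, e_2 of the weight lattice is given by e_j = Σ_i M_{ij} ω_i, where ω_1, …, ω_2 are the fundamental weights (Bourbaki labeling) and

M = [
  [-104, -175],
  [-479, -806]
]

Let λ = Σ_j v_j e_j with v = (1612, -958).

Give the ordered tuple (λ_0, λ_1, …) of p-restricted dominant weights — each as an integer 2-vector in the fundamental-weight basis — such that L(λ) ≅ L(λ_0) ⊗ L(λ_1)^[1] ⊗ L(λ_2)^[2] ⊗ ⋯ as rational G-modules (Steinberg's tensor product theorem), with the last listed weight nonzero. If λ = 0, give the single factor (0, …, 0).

In the fundamental-weight basis, λ has coordinates c = M·v (v = (1612, -958)):
  c_1 = -104*1612 + -175*-958 = 2
  c_2 = -479*1612 + -806*-958 = 0
Expand coordinatewise in base 2:
  c_1 = 2 = 0·2^0 + 1·2^1
  c_2 = 0
p-restricted factor λ_0 = (0, 0)
p-restricted factor λ_1 = (1, 0)

((0, 0), (1, 0))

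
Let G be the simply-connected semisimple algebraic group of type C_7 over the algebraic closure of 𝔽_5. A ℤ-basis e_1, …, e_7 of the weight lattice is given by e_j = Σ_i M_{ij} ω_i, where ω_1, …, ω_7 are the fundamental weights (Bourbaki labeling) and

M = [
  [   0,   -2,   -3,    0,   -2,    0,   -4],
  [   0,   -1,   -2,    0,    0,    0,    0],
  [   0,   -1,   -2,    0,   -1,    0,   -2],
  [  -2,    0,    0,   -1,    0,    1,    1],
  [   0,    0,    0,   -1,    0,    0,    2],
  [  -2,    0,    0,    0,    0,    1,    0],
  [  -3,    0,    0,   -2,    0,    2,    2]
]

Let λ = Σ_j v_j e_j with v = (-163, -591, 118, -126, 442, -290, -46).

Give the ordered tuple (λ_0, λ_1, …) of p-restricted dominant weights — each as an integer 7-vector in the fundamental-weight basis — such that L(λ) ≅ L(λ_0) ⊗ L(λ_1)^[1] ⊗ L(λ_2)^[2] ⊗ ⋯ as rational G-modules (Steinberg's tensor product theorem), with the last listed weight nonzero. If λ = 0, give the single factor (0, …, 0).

Change of basis e → ω: c = M·v where v = (-163, -591, 118, -126, 442, -290, -46):
  c_1 = (0)·(-163) + (-2)·(-591) + (-3)·(118) + (0)·(-126) + (-2)·(442) + (0)·(-290) + (-4)·(-46) = 128
  c_2 = (0)·(-163) + (-1)·(-591) + (-2)·(118) + (0)·(-126) + 0·442 + (0)·(-290) + (0)·(-46) = 355
  c_3 = (0)·(-163) + (-1)·(-591) + (-2)·(118) + (0)·(-126) + (-1)·(442) + (0)·(-290) + (-2)·(-46) = 5
  c_4 = (-2)·(-163) + (0)·(-591) + 0·118 + (-1)·(-126) + 0·442 + (1)·(-290) + (1)·(-46) = 116
  c_5 = (0)·(-163) + (0)·(-591) + 0·118 + (-1)·(-126) + 0·442 + (0)·(-290) + (2)·(-46) = 34
  c_6 = (-2)·(-163) + (0)·(-591) + 0·118 + (0)·(-126) + 0·442 + (1)·(-290) + (0)·(-46) = 36
  c_7 = (-3)·(-163) + (0)·(-591) + 0·118 + (-2)·(-126) + 0·442 + (2)·(-290) + (2)·(-46) = 69
p = 5; digits c_i = Σ_j d_{ij}·5^j, 0 ≤ d_{ij} < 5:
  c_1 = 128 = 3·5^0 + 0·5^1 + 0·5^2 + 1·5^3
  c_2 = 355 = 0·5^0 + 1·5^1 + 4·5^2 + 2·5^3
  c_3 = 5 = 0·5^0 + 1·5^1
  c_4 = 116 = 1·5^0 + 3·5^1 + 4·5^2
  c_5 = 34 = 4·5^0 + 1·5^1 + 1·5^2
  c_6 = 36 = 1·5^0 + 2·5^1 + 1·5^2
  c_7 = 69 = 4·5^0 + 3·5^1 + 2·5^2
Factor λ_0 = (3, 0, 0, 1, 4, 1, 4)
Factor λ_1 = (0, 1, 1, 3, 1, 2, 3)
Factor λ_2 = (0, 4, 0, 4, 1, 1, 2)
Factor λ_3 = (1, 2, 0, 0, 0, 0, 0)

((3, 0, 0, 1, 4, 1, 4), (0, 1, 1, 3, 1, 2, 3), (0, 4, 0, 4, 1, 1, 2), (1, 2, 0, 0, 0, 0, 0))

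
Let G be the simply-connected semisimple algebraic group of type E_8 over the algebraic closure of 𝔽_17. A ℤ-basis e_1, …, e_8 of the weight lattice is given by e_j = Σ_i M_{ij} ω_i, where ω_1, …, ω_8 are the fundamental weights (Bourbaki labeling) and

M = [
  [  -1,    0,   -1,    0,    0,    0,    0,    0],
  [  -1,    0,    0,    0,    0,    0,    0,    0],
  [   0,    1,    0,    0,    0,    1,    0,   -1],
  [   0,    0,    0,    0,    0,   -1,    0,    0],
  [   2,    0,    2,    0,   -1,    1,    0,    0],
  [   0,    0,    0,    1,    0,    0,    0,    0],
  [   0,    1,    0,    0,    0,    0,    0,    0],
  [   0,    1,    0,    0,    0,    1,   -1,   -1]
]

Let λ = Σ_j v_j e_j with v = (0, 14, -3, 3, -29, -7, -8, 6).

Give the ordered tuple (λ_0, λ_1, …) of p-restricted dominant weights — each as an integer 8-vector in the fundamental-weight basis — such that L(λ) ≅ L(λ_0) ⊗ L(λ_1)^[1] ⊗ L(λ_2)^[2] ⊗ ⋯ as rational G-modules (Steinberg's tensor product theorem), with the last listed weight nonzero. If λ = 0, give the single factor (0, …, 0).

((3, 0, 1, 7, 16, 3, 14, 9),)

In the fundamental-weight basis, λ has coordinates c = M·v (v = (0, 14, -3, 3, -29, -7, -8, 6)):
  c_1 = (-1)·(0) + (0)·(14) + (-1)·(-3) + (0)·(3) + (0)·(-29) + (0)·(-7) + (0)·(-8) + (0)·(6) = 3
  c_2 = (-1)·(0) + (0)·(14) + (0)·(-3) + (0)·(3) + (0)·(-29) + (0)·(-7) + (0)·(-8) + (0)·(6) = 0
  c_3 = (0)·(0) + (1)·(14) + (0)·(-3) + (0)·(3) + (0)·(-29) + (1)·(-7) + (0)·(-8) + (-1)·(6) = 1
  c_4 = (0)·(0) + (0)·(14) + (0)·(-3) + (0)·(3) + (0)·(-29) + (-1)·(-7) + (0)·(-8) + (0)·(6) = 7
  c_5 = (2)·(0) + (0)·(14) + (2)·(-3) + (0)·(3) + (-1)·(-29) + (1)·(-7) + (0)·(-8) + (0)·(6) = 16
  c_6 = (0)·(0) + (0)·(14) + (0)·(-3) + (1)·(3) + (0)·(-29) + (0)·(-7) + (0)·(-8) + (0)·(6) = 3
  c_7 = (0)·(0) + (1)·(14) + (0)·(-3) + (0)·(3) + (0)·(-29) + (0)·(-7) + (0)·(-8) + (0)·(6) = 14
  c_8 = (0)·(0) + (1)·(14) + (0)·(-3) + (0)·(3) + (0)·(-29) + (1)·(-7) + (-1)·(-8) + (-1)·(6) = 9
Writing each c_i in base p = 17:
  c_1 = 3 = 3·17^0
  c_2 = 0
  c_3 = 1 = 1·17^0
  c_4 = 7 = 7·17^0
  c_5 = 16 = 16·17^0
  c_6 = 3 = 3·17^0
  c_7 = 14 = 14·17^0
  c_8 = 9 = 9·17^0
Factor λ_0 = (3, 0, 1, 7, 16, 3, 14, 9)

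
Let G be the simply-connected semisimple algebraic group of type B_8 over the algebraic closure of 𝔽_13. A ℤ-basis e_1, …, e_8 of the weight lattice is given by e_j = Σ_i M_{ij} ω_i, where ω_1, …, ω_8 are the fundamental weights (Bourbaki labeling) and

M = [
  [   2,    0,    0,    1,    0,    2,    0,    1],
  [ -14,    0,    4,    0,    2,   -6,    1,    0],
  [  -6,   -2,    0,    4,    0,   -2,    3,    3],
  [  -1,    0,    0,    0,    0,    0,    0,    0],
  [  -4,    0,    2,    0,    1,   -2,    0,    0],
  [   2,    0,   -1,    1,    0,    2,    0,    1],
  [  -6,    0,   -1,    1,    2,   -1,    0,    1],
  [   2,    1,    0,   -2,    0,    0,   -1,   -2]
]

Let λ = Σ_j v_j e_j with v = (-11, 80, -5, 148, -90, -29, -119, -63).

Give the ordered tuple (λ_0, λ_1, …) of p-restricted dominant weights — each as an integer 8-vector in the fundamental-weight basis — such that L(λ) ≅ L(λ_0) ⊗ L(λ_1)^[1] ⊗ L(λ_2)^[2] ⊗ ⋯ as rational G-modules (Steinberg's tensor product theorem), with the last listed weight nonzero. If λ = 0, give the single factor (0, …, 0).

((5, 9, 10, 11, 2, 10, 5, 7),)

ω-coordinates c = M·v, v = (-11, 80, -5, 148, -90, -29, -119, -63):
  c_1 = (2)·(-11) + 0·80 + (0)·(-5) + 1·148 + (0)·(-90) + (2)·(-29) + (0)·(-119) + (1)·(-63) = 5
  c_2 = (-14)·(-11) + 0·80 + (4)·(-5) + 0·148 + (2)·(-90) + (-6)·(-29) + (1)·(-119) + (0)·(-63) = 9
  c_3 = (-6)·(-11) + (-2)·(80) + (0)·(-5) + 4·148 + (0)·(-90) + (-2)·(-29) + (3)·(-119) + (3)·(-63) = 10
  c_4 = (-1)·(-11) + 0·80 + (0)·(-5) + 0·148 + (0)·(-90) + (0)·(-29) + (0)·(-119) + (0)·(-63) = 11
  c_5 = (-4)·(-11) + 0·80 + (2)·(-5) + 0·148 + (1)·(-90) + (-2)·(-29) + (0)·(-119) + (0)·(-63) = 2
  c_6 = (2)·(-11) + 0·80 + (-1)·(-5) + 1·148 + (0)·(-90) + (2)·(-29) + (0)·(-119) + (1)·(-63) = 10
  c_7 = (-6)·(-11) + 0·80 + (-1)·(-5) + 1·148 + (2)·(-90) + (-1)·(-29) + (0)·(-119) + (1)·(-63) = 5
  c_8 = (2)·(-11) + 1·80 + (0)·(-5) + (-2)·(148) + (0)·(-90) + (0)·(-29) + (-1)·(-119) + (-2)·(-63) = 7
Writing each c_i in base p = 13:
  c_1 = 5 = 5·13^0
  c_2 = 9 = 9·13^0
  c_3 = 10 = 10·13^0
  c_4 = 11 = 11·13^0
  c_5 = 2 = 2·13^0
  c_6 = 10 = 10·13^0
  c_7 = 5 = 5·13^0
  c_8 = 7 = 7·13^0
λ_0 = (5, 9, 10, 11, 2, 10, 5, 7)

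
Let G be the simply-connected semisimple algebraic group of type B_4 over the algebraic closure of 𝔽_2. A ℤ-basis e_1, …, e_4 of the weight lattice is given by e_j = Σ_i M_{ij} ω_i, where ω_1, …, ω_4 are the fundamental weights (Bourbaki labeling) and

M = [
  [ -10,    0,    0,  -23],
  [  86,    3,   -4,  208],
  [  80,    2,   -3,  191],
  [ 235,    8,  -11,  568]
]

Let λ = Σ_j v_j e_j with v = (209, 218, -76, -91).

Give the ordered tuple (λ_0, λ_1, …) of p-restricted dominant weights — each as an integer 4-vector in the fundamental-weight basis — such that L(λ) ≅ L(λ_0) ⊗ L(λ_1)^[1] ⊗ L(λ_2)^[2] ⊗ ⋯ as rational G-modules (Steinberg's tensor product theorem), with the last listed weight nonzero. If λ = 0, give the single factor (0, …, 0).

((1, 0, 1, 1), (1, 0, 1, 1), (0, 1, 0, 1))

In the fundamental-weight basis, λ has coordinates c = M·v (v = (209, 218, -76, -91)):
  c_1 = -10*209 + 0*218 + 0*-76 + -23*-91 = 3
  c_2 = 86*209 + 3*218 + -4*-76 + 208*-91 = 4
  c_3 = 80*209 + 2*218 + -3*-76 + 191*-91 = 3
  c_4 = 235*209 + 8*218 + -11*-76 + 568*-91 = 7
Expand coordinatewise in base 2:
  c_1 = 3 = 1·2^0 + 1·2^1
  c_2 = 4 = 0·2^0 + 0·2^1 + 1·2^2
  c_3 = 3 = 1·2^0 + 1·2^1
  c_4 = 7 = 1·2^0 + 1·2^1 + 1·2^2
Factor λ_0 = (1, 0, 1, 1)
Factor λ_1 = (1, 0, 1, 1)
Factor λ_2 = (0, 1, 0, 1)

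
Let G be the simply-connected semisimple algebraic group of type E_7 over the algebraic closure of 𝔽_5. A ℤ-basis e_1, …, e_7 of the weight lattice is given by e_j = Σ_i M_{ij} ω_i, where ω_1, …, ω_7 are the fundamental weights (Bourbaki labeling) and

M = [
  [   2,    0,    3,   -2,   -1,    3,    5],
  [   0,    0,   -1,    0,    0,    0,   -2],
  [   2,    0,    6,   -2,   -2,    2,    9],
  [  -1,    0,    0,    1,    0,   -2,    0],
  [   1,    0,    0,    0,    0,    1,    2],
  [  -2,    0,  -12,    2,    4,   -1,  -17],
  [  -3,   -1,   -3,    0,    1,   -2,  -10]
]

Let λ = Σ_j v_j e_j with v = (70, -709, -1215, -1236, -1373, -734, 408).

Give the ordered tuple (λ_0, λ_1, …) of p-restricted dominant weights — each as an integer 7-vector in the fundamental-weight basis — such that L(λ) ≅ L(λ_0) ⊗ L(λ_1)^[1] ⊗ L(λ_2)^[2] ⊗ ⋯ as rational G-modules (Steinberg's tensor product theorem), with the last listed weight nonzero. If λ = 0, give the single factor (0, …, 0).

Compute c_i = Σ_j M_{ij} v_j with v = (70, -709, -1215, -1236, -1373, -734, 408):
  c_1 = 2*70 + 0*-709 + 3*-1215 + -2*-1236 + -1*-1373 + 3*-734 + 5*408 = 178
  c_2 = 0*70 + 0*-709 + -1*-1215 + 0*-1236 + 0*-1373 + 0*-734 + -2*408 = 399
  c_3 = 2*70 + 0*-709 + 6*-1215 + -2*-1236 + -2*-1373 + 2*-734 + 9*408 = 272
  c_4 = -1*70 + 0*-709 + 0*-1215 + 1*-1236 + 0*-1373 + -2*-734 + 0*408 = 162
  c_5 = 1*70 + 0*-709 + 0*-1215 + 0*-1236 + 0*-1373 + 1*-734 + 2*408 = 152
  c_6 = -2*70 + 0*-709 + -12*-1215 + 2*-1236 + 4*-1373 + -1*-734 + -17*408 = 274
  c_7 = -3*70 + -1*-709 + -3*-1215 + 0*-1236 + 1*-1373 + -2*-734 + -10*408 = 159
Expand coordinatewise in base 5:
  c_1 = 178 = 3·5^0 + 0·5^1 + 2·5^2 + 1·5^3
  c_2 = 399 = 4·5^0 + 4·5^1 + 0·5^2 + 3·5^3
  c_3 = 272 = 2·5^0 + 4·5^1 + 0·5^2 + 2·5^3
  c_4 = 162 = 2·5^0 + 2·5^1 + 1·5^2 + 1·5^3
  c_5 = 152 = 2·5^0 + 0·5^1 + 1·5^2 + 1·5^3
  c_6 = 274 = 4·5^0 + 4·5^1 + 0·5^2 + 2·5^3
  c_7 = 159 = 4·5^0 + 1·5^1 + 1·5^2 + 1·5^3
p-restricted factor λ_0 = (3, 4, 2, 2, 2, 4, 4)
p-restricted factor λ_1 = (0, 4, 4, 2, 0, 4, 1)
p-restricted factor λ_2 = (2, 0, 0, 1, 1, 0, 1)
p-restricted factor λ_3 = (1, 3, 2, 1, 1, 2, 1)

((3, 4, 2, 2, 2, 4, 4), (0, 4, 4, 2, 0, 4, 1), (2, 0, 0, 1, 1, 0, 1), (1, 3, 2, 1, 1, 2, 1))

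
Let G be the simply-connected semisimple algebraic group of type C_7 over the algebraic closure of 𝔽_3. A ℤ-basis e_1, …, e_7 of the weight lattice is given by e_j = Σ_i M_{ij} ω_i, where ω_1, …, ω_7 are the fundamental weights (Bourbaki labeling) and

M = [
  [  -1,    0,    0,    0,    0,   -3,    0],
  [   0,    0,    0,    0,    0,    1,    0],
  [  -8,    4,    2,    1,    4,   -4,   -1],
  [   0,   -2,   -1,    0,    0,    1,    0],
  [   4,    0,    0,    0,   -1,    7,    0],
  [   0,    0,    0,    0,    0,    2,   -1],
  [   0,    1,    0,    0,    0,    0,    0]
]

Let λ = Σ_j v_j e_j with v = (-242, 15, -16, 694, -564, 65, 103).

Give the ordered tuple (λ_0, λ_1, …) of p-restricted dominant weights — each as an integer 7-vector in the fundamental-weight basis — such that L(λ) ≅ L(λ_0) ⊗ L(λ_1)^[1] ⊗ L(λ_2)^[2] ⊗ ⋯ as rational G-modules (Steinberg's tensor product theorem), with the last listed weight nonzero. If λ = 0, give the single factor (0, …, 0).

((2, 2, 0, 0, 0, 0, 0), (0, 0, 1, 2, 2, 0, 2), (2, 1, 1, 2, 2, 0, 1), (1, 2, 1, 1, 1, 1, 0))

ω-coordinates c = M·v, v = (-242, 15, -16, 694, -564, 65, 103):
  c_1 = (-1)·(-242) + (0)·(15) + (0)·(-16) + (0)·(694) + (0)·(-564) + (-3)·(65) + (0)·(103) = 47
  c_2 = (0)·(-242) + (0)·(15) + (0)·(-16) + (0)·(694) + (0)·(-564) + (1)·(65) + (0)·(103) = 65
  c_3 = (-8)·(-242) + (4)·(15) + (2)·(-16) + (1)·(694) + (4)·(-564) + (-4)·(65) + (-1)·(103) = 39
  c_4 = (0)·(-242) + (-2)·(15) + (-1)·(-16) + (0)·(694) + (0)·(-564) + (1)·(65) + (0)·(103) = 51
  c_5 = (4)·(-242) + (0)·(15) + (0)·(-16) + (0)·(694) + (-1)·(-564) + (7)·(65) + (0)·(103) = 51
  c_6 = (0)·(-242) + (0)·(15) + (0)·(-16) + (0)·(694) + (0)·(-564) + (2)·(65) + (-1)·(103) = 27
  c_7 = (0)·(-242) + (1)·(15) + (0)·(-16) + (0)·(694) + (0)·(-564) + (0)·(65) + (0)·(103) = 15
p = 3; digits c_i = Σ_j d_{ij}·3^j, 0 ≤ d_{ij} < 3:
  c_1 = 47 = 2·3^0 + 0·3^1 + 2·3^2 + 1·3^3
  c_2 = 65 = 2·3^0 + 0·3^1 + 1·3^2 + 2·3^3
  c_3 = 39 = 0·3^0 + 1·3^1 + 1·3^2 + 1·3^3
  c_4 = 51 = 0·3^0 + 2·3^1 + 2·3^2 + 1·3^3
  c_5 = 51 = 0·3^0 + 2·3^1 + 2·3^2 + 1·3^3
  c_6 = 27 = 0·3^0 + 0·3^1 + 0·3^2 + 1·3^3
  c_7 = 15 = 0·3^0 + 2·3^1 + 1·3^2
p-restricted factor λ_0 = (2, 2, 0, 0, 0, 0, 0)
p-restricted factor λ_1 = (0, 0, 1, 2, 2, 0, 2)
p-restricted factor λ_2 = (2, 1, 1, 2, 2, 0, 1)
p-restricted factor λ_3 = (1, 2, 1, 1, 1, 1, 0)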